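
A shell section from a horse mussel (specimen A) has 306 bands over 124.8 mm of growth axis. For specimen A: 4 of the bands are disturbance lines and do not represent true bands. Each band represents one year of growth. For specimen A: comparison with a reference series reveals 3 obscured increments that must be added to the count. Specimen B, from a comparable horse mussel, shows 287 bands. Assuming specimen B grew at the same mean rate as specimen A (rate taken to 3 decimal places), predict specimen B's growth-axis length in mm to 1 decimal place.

117.4 mm

Specimen A: after corrections the count is 306 − 4 + 3 = 305 bands.
A: Extension rate ≈ 124.8 / 305 = 0.409 mm per year.
Length of B = 0.409 × 287 = 117.4 mm.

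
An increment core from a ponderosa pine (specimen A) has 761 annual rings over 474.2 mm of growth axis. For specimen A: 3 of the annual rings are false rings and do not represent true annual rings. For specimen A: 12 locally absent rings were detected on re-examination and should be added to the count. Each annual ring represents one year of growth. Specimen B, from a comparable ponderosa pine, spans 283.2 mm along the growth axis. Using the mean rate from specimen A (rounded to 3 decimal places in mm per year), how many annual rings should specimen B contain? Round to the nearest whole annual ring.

460 annual rings

Specimen A: after corrections the count is 761 − 3 + 12 = 770 annual rings.
A: 474.2 mm over 770 years gives 474.2 / 770 ≈ 0.616 mm/yr.
Specimen B: 283.2 mm / 0.616 mm per year = 459.74 years ≈ 460 annual rings.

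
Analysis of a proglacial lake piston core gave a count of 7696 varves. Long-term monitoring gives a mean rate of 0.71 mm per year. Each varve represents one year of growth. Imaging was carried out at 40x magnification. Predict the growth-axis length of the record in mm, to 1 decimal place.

5464.2 mm

7696 years of growth are recorded.
7696 years at 0.71 mm/year gives 0.71 × 7696 = 5464.2 mm.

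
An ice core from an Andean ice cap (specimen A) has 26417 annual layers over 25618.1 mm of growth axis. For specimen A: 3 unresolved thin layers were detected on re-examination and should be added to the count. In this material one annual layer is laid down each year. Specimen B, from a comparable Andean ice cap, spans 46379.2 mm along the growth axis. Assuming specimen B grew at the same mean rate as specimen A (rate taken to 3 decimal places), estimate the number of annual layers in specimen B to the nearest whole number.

Specimen A: after corrections the count is 26417 + 3 = 26420 annual layers.
A: Extension rate ≈ 25618.1 / 26420 = 0.970 mm/yr.
For B, 46379.2 / 0.970 = 47813.61 years ≈ 47814 annual layers.

47814 annual layers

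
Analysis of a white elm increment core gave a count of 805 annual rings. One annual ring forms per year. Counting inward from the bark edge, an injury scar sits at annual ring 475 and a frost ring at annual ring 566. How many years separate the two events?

91 years

566 − 475 = 91 annual rings lie between the two events.
One annual ring per year makes the interval 91 years.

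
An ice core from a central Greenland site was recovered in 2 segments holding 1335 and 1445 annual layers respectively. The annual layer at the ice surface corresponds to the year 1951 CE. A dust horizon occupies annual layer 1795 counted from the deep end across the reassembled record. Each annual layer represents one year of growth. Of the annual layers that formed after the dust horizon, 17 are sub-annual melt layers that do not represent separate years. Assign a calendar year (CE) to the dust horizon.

983 CE

Total annual layers = 1335 + 1445 = 2780.
The dust horizon sits at annual layer 1795 from the deep end, so 2780 − 1795 = 985 annual layers formed after it.
985 − 17 false = 968 true annual layers after the dust horizon.
1951 − 968 = 983 CE.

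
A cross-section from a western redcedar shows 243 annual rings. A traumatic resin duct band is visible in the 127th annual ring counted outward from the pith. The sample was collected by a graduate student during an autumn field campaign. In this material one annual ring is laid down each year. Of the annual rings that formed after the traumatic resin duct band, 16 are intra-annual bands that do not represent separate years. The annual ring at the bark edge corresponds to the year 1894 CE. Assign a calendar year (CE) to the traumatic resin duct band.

The traumatic resin duct band sits at annual ring 127 from the pith, so 243 − 127 = 116 annual rings formed after it.
116 − 16 false = 100 true annual rings after the traumatic resin duct band.
The annual ring at the bark edge is 1894 CE, so the traumatic resin duct band dates to 1894 − 100 = 1794 CE.

1794 CE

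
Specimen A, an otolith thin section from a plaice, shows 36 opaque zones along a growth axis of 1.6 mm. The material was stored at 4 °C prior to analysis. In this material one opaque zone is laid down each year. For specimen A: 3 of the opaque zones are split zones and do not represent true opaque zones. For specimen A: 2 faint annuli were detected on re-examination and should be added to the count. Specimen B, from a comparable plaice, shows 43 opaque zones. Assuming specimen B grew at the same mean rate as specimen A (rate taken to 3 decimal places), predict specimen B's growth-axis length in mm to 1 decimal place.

2.0 mm

Specimen A: true opaque zone count = 36 − 3 + 2 = 35.
A: Mean rate = 1.6 mm / 35 years ≈ 0.046 mm/yr.
B's length ≈ 0.046 × 43 = 2.0 mm.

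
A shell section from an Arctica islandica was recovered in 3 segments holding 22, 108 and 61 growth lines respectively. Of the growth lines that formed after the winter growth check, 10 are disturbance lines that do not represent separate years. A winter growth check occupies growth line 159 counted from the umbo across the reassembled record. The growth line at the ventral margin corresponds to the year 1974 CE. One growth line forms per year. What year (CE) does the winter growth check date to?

Total growth lines = 22 + 108 + 61 = 191.
Between growth line 159 and the ventral margin there are 191 − 159 = 32 growth lines.
32 − 10 false = 22 true growth lines after the winter growth check.
The growth line at the ventral margin is 1974 CE, so the winter growth check dates to 1974 − 22 = 1952 CE.

1952 CE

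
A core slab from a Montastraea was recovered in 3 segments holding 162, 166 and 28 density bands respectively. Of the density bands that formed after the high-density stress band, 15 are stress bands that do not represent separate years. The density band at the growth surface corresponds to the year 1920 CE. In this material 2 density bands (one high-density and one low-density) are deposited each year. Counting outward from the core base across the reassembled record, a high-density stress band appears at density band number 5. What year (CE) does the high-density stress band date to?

Total density bands = 162 + 166 + 28 = 356.
356 − 5 = 351 density bands lie beyond the high-density stress band toward the growth surface.
Excluding 15 false density bands: 351 − 15 = 336.
Dividing by 2 density bands per year: 336 / 2 = 168 years.
The density band at the growth surface is 1920 CE, so the high-density stress band dates to 1920 − 168 = 1752 CE.

1752 CE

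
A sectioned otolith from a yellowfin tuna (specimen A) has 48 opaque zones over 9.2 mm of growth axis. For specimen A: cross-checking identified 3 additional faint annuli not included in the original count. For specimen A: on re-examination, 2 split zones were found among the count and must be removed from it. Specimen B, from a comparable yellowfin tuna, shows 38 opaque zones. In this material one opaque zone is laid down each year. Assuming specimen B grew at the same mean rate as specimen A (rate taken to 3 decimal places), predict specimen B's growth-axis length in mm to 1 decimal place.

Specimen A: adjusted count: 48 − 2 + 3 = 49 opaque zones.
A: 9.2 mm over 49 years gives 9.2 / 49 ≈ 0.188 mm/year.
Length of B = 0.188 × 38 = 7.1 mm.

7.1 mm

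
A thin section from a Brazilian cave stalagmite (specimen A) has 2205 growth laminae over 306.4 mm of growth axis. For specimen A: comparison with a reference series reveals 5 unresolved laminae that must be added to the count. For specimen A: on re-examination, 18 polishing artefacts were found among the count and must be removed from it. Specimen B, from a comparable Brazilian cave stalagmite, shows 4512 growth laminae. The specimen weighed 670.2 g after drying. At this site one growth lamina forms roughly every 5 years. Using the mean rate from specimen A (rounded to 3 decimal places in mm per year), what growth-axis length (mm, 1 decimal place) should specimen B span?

631.7 mm

Specimen A: after corrections the count is 2205 − 18 + 5 = 2192 growth laminae.
Specimen A: multiplying by 5 years per growth lamina: 2192 × 5 = 10960 years.
A: Extension rate ≈ 306.4 / 10960 = 0.028 mm/year.
Specimen B: 4512 growth laminae at 5 years each span 4512 × 5 = 22560 years. Length of B = 0.028 × 22560 = 631.7 mm.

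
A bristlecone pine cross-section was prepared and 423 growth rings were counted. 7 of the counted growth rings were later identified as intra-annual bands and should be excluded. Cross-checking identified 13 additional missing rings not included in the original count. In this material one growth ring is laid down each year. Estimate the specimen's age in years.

429 years

True growth ring count = 423 − 7 + 13 = 429.
One growth ring per year makes the duration 429 years.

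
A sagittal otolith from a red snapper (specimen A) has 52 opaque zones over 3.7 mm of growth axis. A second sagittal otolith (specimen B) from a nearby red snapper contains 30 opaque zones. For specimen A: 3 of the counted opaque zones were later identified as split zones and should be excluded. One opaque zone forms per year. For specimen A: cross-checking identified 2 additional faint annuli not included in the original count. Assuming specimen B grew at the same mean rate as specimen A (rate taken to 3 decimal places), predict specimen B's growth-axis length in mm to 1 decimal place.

2.2 mm

Specimen A: adjusted count: 52 − 3 + 2 = 51 opaque zones.
A: Extension rate ≈ 3.7 / 51 = 0.073 mm/yr.
Length of B = 0.073 × 30 = 2.2 mm.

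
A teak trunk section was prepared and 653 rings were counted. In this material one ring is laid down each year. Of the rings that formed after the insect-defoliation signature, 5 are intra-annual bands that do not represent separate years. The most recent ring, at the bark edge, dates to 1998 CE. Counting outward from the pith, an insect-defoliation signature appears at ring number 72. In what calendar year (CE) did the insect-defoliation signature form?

The insect-defoliation signature sits at ring 72 from the pith, so 653 − 72 = 581 rings formed after it.
581 − 5 false = 576 true rings after the insect-defoliation signature.
1998 − 576 = 1422 CE.

1422 CE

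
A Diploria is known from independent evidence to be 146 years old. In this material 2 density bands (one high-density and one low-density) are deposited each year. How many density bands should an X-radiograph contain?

Expected density bands: 146 × 2 = 292.
So 292 density bands should be present.

292 density bands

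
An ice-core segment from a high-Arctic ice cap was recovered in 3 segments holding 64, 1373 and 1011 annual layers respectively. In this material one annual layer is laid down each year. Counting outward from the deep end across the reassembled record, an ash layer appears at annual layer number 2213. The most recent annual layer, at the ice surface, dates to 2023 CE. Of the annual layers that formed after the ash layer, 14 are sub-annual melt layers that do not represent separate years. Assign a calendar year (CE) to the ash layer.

1802 CE

Total annual layers = 64 + 1373 + 1011 = 2448.
Between annual layer 2213 and the ice surface there are 2448 − 2213 = 235 annual layers.
Excluding 14 false annual layers: 235 − 14 = 221.
2023 − 221 = 1802 CE.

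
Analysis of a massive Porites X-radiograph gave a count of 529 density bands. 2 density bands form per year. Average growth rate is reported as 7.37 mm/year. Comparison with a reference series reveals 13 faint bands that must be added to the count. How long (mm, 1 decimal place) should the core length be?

Correcting the raw count gives 529 + 13 = 542 true density bands.
542 density bands at 2 per year is 542 / 2 = 271 years.
Length ≈ 7.37 × 271 = 1997.3 mm.

1997.3 mm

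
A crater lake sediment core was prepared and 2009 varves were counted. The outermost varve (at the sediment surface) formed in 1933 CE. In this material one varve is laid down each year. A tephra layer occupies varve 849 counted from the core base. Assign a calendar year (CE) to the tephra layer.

2009 − 849 = 1160 varves lie beyond the tephra layer toward the sediment surface.
The varve at the sediment surface is 1933 CE, so the tephra layer dates to 1933 − 1160 = 773 CE.

773 CE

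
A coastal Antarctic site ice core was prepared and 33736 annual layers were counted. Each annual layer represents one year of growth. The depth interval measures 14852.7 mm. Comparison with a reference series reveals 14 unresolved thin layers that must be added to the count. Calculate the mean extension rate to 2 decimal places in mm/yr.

Correcting the raw count gives 33736 + 14 = 33750 true annual layers.
Mean rate = 14852.7 mm / 33750 years ≈ 0.44 mm/yr.

0.44 mm/yr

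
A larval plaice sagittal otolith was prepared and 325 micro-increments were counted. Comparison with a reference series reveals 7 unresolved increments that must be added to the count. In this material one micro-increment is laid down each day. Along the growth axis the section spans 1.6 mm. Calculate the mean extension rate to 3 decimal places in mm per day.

0.005 mm per day

After corrections the count is 325 + 7 = 332 micro-increments.
Mean rate = 1.6 mm / 332 days ≈ 0.005 mm per day.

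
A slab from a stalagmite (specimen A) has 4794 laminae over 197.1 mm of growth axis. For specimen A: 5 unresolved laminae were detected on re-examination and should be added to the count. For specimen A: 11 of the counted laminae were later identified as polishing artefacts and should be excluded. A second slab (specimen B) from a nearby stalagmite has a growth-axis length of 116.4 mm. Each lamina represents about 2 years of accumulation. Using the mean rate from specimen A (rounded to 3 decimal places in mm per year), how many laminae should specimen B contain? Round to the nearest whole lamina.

2771 laminae

Specimen A: correcting the raw count gives 4794 − 11 + 5 = 4788 true laminae.
Specimen A: at 2 years per lamina, 4788 × 2 = 9576 years.
A: Extension rate ≈ 197.1 / 9576 = 0.021 mm/year.
Specimen B: 116.4 mm / 0.021 mm per year = 5542.86 years; at 2 years per lamina that is 5542.86 / 2 ≈ 2771 laminae.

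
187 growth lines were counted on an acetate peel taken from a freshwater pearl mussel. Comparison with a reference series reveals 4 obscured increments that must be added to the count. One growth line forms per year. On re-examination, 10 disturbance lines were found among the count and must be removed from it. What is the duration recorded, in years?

181 yr

Adjusted count: 187 − 10 + 4 = 181 growth lines.
One growth line per year makes the duration 181 years.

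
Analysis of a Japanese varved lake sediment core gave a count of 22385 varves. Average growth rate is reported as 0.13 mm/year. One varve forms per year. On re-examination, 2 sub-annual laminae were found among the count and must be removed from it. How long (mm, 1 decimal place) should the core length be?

After corrections the count is 22385 − 2 = 22383 varves.
22383 years at 0.13 mm/year gives 0.13 × 22383 = 2909.8 mm.

2909.8 mm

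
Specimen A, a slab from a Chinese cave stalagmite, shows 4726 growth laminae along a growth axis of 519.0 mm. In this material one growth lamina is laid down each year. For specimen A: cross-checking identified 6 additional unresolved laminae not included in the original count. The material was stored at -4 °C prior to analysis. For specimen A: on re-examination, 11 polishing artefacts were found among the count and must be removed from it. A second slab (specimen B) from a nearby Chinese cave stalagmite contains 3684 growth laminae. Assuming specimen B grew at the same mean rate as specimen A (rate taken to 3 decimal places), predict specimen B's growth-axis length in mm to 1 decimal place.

405.2 mm

Specimen A: true growth lamina count = 4726 − 11 + 6 = 4721.
A: 519.0 mm over 4721 years gives 519.0 / 4721 ≈ 0.110 mm/year.
B's length ≈ 0.110 × 3684 = 405.2 mm.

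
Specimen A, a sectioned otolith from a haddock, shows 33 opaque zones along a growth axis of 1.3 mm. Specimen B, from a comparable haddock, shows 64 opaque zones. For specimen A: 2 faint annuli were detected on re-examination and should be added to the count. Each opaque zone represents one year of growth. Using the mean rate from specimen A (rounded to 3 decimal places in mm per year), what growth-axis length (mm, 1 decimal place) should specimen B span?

Specimen A: adjusted count: 33 + 2 = 35 opaque zones.
A: Mean rate = 1.3 mm / 35 years ≈ 0.037 mm per year.
Length of B = 0.037 × 64 = 2.4 mm.

2.4 mm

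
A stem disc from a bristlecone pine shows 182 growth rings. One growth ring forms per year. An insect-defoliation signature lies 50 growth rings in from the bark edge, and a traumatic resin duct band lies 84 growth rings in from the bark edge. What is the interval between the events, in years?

84 − 50 = 34 growth rings lie between the two events.
At one growth ring per year, 34 years elapsed between them.

34 years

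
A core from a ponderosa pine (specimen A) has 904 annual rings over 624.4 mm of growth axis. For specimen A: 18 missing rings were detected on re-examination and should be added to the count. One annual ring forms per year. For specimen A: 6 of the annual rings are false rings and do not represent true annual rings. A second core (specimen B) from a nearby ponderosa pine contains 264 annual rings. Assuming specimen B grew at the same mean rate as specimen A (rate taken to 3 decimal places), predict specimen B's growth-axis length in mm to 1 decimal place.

Specimen A: true annual ring count = 904 − 6 + 18 = 916.
A: Extension rate ≈ 624.4 / 916 = 0.682 mm/year.
Length of B = 0.682 × 264 = 180.0 mm.

180.0 mm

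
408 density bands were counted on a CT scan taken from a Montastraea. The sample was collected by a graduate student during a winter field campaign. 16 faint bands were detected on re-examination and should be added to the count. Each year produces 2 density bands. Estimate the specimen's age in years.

Adjusted count: 408 + 16 = 424 density bands.
With 2 density bands per year, 424 / 2 = 212 years.

212 yr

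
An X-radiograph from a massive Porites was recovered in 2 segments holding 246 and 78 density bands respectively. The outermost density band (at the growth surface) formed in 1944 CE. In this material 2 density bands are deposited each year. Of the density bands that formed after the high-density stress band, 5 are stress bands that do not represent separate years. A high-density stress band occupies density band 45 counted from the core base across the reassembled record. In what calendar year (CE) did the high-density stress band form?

Total density bands = 246 + 78 = 324.
Between density band 45 and the growth surface there are 324 − 45 = 279 density bands.
279 − 5 false = 274 true density bands after the high-density stress band.
Dividing by 2 density bands per year: 274 / 2 = 137 years.
Counting back 137 years from 1944 CE places the high-density stress band in 1944 − 137 = 1807 CE.

1807 CE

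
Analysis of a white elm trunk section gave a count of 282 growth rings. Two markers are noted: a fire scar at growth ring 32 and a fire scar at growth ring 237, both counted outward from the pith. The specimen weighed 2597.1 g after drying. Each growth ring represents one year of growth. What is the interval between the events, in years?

237 − 32 = 205 growth rings lie between the two events.
One growth ring per year makes the interval 205 years.

205 years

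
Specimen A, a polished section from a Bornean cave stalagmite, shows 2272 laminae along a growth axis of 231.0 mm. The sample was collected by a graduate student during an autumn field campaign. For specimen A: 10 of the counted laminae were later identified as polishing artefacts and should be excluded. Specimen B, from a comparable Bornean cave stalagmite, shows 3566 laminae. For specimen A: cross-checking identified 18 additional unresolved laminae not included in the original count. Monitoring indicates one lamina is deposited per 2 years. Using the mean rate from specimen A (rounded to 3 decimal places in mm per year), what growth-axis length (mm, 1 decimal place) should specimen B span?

363.7 mm

Specimen A: after corrections the count is 2272 − 10 + 18 = 2280 laminae.
Specimen A: 2280 laminae at 2 years each span 2280 × 2 = 4560 years.
A: Mean rate = 231.0 mm / 4560 years ≈ 0.051 mm per year.
Specimen B: at 2 years per lamina, 3566 × 2 = 7132 years. For B, 0.051 mm/year × 7132 years = 363.7 mm.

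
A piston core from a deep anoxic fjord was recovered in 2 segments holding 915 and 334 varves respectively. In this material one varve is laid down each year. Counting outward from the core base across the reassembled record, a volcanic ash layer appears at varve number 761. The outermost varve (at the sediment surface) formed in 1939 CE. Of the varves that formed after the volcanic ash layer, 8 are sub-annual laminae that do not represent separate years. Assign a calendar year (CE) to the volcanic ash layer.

1459 CE

Total varves = 915 + 334 = 1249.
1249 − 761 = 488 varves lie beyond the volcanic ash layer toward the sediment surface.
Removing the 8 false varves leaves 488 − 8 = 480 true varves beyond the volcanic ash layer.
The varve at the sediment surface is 1939 CE, so the volcanic ash layer dates to 1939 − 480 = 1459 CE.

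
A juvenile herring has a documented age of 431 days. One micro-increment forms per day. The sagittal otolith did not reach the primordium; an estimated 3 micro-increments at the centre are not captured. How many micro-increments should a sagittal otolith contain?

At one micro-increment per day, 431 days correspond to 431 micro-increments.
Less the 3 uncaptured micro-increments: 431 − 3 = 428.

428 micro-increments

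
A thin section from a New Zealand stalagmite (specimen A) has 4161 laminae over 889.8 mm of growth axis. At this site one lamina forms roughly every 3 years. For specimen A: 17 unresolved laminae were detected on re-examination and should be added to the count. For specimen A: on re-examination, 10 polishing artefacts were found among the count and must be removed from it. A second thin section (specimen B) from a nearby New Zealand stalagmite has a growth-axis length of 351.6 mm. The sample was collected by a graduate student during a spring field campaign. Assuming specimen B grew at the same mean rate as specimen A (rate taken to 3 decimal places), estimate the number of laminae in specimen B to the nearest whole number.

1651 laminae

Specimen A: correcting the raw count gives 4161 − 10 + 17 = 4168 true laminae.
Specimen A: at 3 years per lamina, 4168 × 3 = 12504 years.
A: Extension rate ≈ 889.8 / 12504 = 0.071 mm/year.
For B, 351.6 / 0.071 = 4952.11 years; at 3 years per lamina that is 4952.11 / 3 ≈ 1651 laminae.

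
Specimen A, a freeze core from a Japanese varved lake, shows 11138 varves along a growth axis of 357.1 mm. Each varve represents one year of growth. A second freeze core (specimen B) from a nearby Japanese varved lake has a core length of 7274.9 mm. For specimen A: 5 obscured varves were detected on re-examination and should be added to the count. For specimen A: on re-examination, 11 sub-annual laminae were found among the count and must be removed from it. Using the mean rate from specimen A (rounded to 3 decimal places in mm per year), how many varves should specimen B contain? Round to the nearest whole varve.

227341 varves

Specimen A: true varve count = 11138 − 11 + 5 = 11132.
A: 357.1 mm over 11132 years gives 357.1 / 11132 ≈ 0.032 mm/yr.
B spans 7274.9 / 0.032 = 227340.62 years ≈ 227341 varves.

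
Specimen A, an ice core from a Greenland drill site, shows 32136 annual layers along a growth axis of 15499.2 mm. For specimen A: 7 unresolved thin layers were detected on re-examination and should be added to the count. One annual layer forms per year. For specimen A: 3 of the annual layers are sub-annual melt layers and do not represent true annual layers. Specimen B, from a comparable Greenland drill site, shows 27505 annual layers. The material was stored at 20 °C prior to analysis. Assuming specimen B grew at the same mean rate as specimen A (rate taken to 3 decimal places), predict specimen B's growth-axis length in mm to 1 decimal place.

13257.4 mm

Specimen A: true annual layer count = 32136 − 3 + 7 = 32140.
A: 15499.2 mm over 32140 years gives 15499.2 / 32140 ≈ 0.482 mm/yr.
B's length ≈ 0.482 × 27505 = 13257.4 mm.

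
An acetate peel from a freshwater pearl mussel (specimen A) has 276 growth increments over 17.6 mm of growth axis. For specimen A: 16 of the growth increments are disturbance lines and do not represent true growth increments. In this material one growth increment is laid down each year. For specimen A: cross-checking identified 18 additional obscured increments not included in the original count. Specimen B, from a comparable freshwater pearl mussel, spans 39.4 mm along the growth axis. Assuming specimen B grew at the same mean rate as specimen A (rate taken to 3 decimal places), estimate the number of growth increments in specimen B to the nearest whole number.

625 growth increments

Specimen A: after corrections the count is 276 − 16 + 18 = 278 growth increments.
A: 17.6 mm over 278 years gives 17.6 / 278 ≈ 0.063 mm/year.
Specimen B: 39.4 mm / 0.063 mm per year = 625.40 years ≈ 625 growth increments.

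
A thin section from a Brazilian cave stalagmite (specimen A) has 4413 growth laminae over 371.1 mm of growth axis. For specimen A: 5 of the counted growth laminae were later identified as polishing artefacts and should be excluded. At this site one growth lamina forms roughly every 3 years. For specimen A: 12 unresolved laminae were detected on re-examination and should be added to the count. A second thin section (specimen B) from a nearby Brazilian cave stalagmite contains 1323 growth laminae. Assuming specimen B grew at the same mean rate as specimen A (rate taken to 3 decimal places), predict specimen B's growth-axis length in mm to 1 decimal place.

111.1 mm

Specimen A: after corrections the count is 4413 − 5 + 12 = 4420 growth laminae.
Specimen A: 4420 growth laminae at 3 years each span 4420 × 3 = 13260 years.
A: 371.1 mm over 13260 years gives 371.1 / 13260 ≈ 0.028 mm/yr.
Specimen B: at 3 years per growth lamina, 1323 × 3 = 3969 years. Length of B = 0.028 × 3969 = 111.1 mm.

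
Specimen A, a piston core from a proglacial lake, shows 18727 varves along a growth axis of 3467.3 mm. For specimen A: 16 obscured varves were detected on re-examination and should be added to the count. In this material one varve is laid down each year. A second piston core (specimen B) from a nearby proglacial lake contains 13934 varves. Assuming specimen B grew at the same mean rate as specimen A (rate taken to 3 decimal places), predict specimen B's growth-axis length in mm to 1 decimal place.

2577.8 mm

Specimen A: adjusted count: 18727 + 16 = 18743 varves.
A: Mean rate = 3467.3 mm / 18743 years ≈ 0.185 mm/yr.
B's length ≈ 0.185 × 13934 = 2577.8 mm.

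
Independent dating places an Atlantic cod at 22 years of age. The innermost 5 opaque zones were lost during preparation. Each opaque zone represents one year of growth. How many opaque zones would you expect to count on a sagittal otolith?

Expected opaque zones over 22 years: 22.
Subtracting the 5 opaque zones not captured gives 22 − 5 = 17 opaque zones in the record.

17 opaque zones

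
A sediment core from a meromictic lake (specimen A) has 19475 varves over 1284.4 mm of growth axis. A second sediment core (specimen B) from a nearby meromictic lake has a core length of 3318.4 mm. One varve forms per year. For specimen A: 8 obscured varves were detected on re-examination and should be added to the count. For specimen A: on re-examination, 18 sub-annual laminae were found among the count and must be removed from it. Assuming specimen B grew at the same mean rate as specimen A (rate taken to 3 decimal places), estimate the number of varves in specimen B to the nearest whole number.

Specimen A: true varve count = 19475 − 18 + 8 = 19465.
A: 1284.4 mm over 19465 years gives 1284.4 / 19465 ≈ 0.066 mm per year.
Specimen B: 3318.4 mm / 0.066 mm per year = 50278.79 years ≈ 50279 varves.

50279 varves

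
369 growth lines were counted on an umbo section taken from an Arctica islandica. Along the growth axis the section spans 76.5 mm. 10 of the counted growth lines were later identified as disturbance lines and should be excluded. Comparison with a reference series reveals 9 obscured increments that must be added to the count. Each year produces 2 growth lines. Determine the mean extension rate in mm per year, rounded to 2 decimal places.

0.42 mm per year

After corrections the count is 369 − 10 + 9 = 368 growth lines.
With 2 growth lines per year, 368 / 2 = 184 years.
76.5 mm over 184 years gives 76.5 / 184 ≈ 0.42 mm per year.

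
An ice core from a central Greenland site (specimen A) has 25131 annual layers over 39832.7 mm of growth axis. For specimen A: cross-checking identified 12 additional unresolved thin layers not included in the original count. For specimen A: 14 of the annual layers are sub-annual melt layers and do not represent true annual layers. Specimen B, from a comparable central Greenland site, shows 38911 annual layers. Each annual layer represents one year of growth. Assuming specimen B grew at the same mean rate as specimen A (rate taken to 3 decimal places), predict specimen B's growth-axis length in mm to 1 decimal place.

Specimen A: correcting the raw count gives 25131 − 14 + 12 = 25129 true annual layers.
A: 39832.7 mm over 25129 years gives 39832.7 / 25129 ≈ 1.585 mm/yr.
Length of B = 1.585 × 38911 = 61673.9 mm.

61673.9 mm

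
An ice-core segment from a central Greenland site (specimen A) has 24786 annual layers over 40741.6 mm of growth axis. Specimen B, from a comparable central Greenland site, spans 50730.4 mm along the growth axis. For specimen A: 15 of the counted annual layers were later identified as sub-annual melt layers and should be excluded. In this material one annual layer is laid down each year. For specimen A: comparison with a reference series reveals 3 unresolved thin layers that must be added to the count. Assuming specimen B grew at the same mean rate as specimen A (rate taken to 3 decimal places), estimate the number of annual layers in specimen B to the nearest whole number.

30839 annual layers

Specimen A: correcting the raw count gives 24786 − 15 + 3 = 24774 true annual layers.
A: Extension rate ≈ 40741.6 / 24774 = 1.645 mm/year.
B spans 50730.4 / 1.645 = 30839.15 years ≈ 30839 annual layers.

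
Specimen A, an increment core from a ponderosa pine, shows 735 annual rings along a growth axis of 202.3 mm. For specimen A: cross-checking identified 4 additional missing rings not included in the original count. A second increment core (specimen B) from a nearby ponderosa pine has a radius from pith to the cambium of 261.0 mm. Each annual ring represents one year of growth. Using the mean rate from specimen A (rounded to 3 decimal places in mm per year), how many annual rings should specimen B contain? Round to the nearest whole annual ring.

Specimen A: adjusted count: 735 + 4 = 739 annual rings.
A: Mean rate = 202.3 mm / 739 years ≈ 0.274 mm/year.
Specimen B: 261.0 mm / 0.274 mm per year = 952.55 years ≈ 953 annual rings.

953 annual rings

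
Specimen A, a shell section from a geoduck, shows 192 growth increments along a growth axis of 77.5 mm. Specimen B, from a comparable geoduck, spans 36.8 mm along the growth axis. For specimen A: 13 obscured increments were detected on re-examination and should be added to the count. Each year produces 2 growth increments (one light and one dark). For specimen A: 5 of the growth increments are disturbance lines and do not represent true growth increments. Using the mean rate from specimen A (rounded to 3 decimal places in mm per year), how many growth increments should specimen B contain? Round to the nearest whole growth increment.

Specimen A: after corrections the count is 192 − 5 + 13 = 200 growth increments.
Specimen A: with 2 growth increments per year, 200 / 2 = 100 years.
A: 77.5 mm over 100 years gives 77.5 / 100 ≈ 0.775 mm/yr.
B spans 36.8 / 0.775 = 47.48 years; at 2 growth increments per year that is 47.48 × 2 ≈ 95 growth increments.

95 growth increments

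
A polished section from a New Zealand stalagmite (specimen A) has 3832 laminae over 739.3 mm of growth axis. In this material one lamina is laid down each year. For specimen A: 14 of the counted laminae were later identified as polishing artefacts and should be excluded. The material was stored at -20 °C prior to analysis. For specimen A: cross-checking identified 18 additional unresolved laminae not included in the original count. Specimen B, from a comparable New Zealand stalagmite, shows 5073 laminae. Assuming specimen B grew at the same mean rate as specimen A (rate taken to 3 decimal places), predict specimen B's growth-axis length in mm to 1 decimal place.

Specimen A: correcting the raw count gives 3832 − 14 + 18 = 3836 true laminae.
A: 739.3 mm over 3836 years gives 739.3 / 3836 ≈ 0.193 mm/yr.
Length of B = 0.193 × 5073 = 979.1 mm.

979.1 mm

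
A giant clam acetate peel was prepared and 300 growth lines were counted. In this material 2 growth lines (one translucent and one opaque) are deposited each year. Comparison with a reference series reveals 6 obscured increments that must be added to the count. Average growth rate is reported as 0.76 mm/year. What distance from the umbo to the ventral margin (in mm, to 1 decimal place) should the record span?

Correcting the raw count gives 300 + 6 = 306 true growth lines.
306 growth lines at 2 per year is 306 / 2 = 153 years.
Length ≈ 0.76 × 153 = 116.3 mm.

116.3 mm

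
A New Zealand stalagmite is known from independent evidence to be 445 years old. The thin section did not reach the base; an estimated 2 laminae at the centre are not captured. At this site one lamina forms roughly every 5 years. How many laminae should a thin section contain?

87 laminae

Expected laminae: 445 / 5 = 89.
Subtracting the 2 laminae not captured gives 89 − 2 = 87 laminae in the record.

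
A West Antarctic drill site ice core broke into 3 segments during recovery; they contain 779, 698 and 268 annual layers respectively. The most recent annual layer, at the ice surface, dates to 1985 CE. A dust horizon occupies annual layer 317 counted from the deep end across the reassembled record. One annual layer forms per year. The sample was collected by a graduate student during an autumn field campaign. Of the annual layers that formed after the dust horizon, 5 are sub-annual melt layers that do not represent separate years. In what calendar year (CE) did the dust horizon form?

562 CE

Total annual layers = 779 + 698 + 268 = 1745.
The dust horizon sits at annual layer 317 from the deep end, so 1745 − 317 = 1428 annual layers formed after it.
Excluding 5 false annual layers: 1428 − 5 = 1423.
1985 − 1423 = 562 CE.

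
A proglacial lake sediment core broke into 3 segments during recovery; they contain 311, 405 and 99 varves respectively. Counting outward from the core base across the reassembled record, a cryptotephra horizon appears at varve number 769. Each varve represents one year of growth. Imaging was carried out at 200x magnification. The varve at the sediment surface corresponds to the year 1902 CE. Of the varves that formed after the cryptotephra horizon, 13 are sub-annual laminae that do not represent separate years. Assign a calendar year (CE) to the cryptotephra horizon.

Total varves = 311 + 405 + 99 = 815.
815 − 769 = 46 varves lie beyond the cryptotephra horizon toward the sediment surface.
Removing the 13 false varves leaves 46 − 13 = 33 true varves beyond the cryptotephra horizon.
Counting back 33 years from 1902 CE places the cryptotephra horizon in 1902 − 33 = 1869 CE.

1869 CE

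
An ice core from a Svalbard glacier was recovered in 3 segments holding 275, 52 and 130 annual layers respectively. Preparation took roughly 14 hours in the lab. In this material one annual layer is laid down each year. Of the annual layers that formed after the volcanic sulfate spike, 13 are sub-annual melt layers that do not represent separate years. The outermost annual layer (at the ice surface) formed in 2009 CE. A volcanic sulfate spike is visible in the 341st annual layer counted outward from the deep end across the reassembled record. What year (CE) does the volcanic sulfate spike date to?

1906 CE

Total annual layers = 275 + 52 + 130 = 457.
Between annual layer 341 and the ice surface there are 457 − 341 = 116 annual layers.
Excluding 13 false annual layers: 116 − 13 = 103.
2009 − 103 = 1906 CE.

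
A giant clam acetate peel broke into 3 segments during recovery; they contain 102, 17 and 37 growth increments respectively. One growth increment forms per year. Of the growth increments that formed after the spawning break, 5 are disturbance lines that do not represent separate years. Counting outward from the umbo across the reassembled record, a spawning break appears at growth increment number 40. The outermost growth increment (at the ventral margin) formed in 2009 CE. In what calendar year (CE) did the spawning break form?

1898 CE

Total growth increments = 102 + 17 + 37 = 156.
156 − 40 = 116 growth increments lie beyond the spawning break toward the ventral margin.
116 − 5 false = 111 true growth increments after the spawning break.
2009 − 111 = 1898 CE.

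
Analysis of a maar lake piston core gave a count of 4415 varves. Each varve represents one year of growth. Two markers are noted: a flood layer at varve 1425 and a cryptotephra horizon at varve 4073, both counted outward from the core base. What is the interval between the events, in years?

The two markers are separated by 4073 − 1425 = 2648 varves.
That is 2648 years at one varve per year.

2648 years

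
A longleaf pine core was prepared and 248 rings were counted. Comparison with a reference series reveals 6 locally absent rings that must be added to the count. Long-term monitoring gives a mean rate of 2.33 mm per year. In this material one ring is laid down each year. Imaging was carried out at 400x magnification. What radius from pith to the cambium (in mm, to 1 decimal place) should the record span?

591.8 mm

After corrections the count is 248 + 6 = 254 rings.
Predicted length = 2.33 mm/year × 254 years = 591.8 mm.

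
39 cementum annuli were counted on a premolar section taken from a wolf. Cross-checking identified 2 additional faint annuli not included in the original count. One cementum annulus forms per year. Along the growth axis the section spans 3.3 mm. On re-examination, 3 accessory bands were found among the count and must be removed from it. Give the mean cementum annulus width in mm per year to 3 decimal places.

0.087 mm per year

True cementum annulus count = 39 − 3 + 2 = 38.
Mean rate = 3.3 mm / 38 years ≈ 0.087 mm per year.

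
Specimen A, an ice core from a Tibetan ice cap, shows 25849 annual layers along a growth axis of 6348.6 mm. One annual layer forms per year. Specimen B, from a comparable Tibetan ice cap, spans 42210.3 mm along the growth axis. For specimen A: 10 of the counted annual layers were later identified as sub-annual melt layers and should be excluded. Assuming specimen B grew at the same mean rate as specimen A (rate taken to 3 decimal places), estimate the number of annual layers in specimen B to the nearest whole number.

171587 annual layers

Specimen A: after corrections the count is 25849 − 10 = 25839 annual layers.
A: Mean rate = 6348.6 mm / 25839 years ≈ 0.246 mm/yr.
B spans 42210.3 / 0.246 = 171586.59 years ≈ 171587 annual layers.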